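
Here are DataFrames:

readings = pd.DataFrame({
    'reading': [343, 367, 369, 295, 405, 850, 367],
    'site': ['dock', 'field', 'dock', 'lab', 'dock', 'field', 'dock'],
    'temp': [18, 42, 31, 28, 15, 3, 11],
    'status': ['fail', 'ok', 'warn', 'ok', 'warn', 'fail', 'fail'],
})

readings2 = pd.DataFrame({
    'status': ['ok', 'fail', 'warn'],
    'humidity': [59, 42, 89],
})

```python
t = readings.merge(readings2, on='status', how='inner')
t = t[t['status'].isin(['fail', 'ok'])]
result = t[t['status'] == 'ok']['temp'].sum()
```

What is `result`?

merge on 'status' (how='inner') → 7 rows:
   reading   site  temp status  humidity
0      343   dock    18   fail        42
1      367  field    42     ok        59
2      369   dock    31   warn        89
3      295    lab    28     ok        59
4      405   dock    15   warn        89
5      850  field     3   fail        42
6      367   dock    11   fail        42
filter rows where status in ['fail', 'ok']:
   reading   site  temp status  humidity
0      343   dock    18   fail        42
1      367  field    42     ok        59
3      295    lab    28     ok        59
5      850  field     3   fail        42
6      367   dock    11   fail        42
filter rows where status == 'ok':
   reading   site  temp status  humidity
1      367  field    42     ok        59
3      295    lab    28     ok        59

70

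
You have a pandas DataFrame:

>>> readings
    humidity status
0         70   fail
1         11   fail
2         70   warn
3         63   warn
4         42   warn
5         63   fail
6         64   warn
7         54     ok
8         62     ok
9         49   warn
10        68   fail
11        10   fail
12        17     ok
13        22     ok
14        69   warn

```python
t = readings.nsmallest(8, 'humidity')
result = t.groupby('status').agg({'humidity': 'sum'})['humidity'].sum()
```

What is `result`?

take 8 rows with smallest humidity:
    humidity status
11        10   fail
1         11   fail
12        17     ok
13        22     ok
4         42   warn
9         49   warn
7         54     ok
8         62     ok
group by status, sum of humidity:
        humidity
status          
fail          21
ok           155
warn          91
Finally, sum of column 'humidity' = 267.

267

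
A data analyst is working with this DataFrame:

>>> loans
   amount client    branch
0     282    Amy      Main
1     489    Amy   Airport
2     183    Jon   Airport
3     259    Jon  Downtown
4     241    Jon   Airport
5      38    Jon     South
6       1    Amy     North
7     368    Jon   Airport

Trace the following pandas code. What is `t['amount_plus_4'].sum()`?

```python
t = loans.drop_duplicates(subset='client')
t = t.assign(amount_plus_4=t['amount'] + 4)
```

drop duplicate client (keep=first):
   amount client   branch
0     282    Amy     Main
2     183    Jon  Airport
add column amount_plus_4 = t['amount'] + 4:
   amount client   branch  amount_plus_4
0     282    Amy     Main            286
2     183    Jon  Airport            187
Reading off the sum of column 'amount_plus_4', we get 473.

473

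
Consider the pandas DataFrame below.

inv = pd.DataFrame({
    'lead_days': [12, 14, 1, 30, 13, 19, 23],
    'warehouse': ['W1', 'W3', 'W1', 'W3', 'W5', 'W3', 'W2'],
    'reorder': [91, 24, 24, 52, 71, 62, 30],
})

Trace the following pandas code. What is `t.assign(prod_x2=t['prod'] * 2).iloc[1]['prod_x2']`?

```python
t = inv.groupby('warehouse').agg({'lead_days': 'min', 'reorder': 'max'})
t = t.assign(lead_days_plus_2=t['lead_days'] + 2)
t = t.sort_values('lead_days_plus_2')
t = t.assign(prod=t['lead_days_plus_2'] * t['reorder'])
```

2130

group by warehouse: min(lead_days), max(reorder):
           lead_days  reorder
warehouse                    
W1                 1       91
W2                23       30
W3                14       62
W5                13       71
add column lead_days_plus_2 = t['lead_days'] + 2:
           lead_days  reorder  lead_days_plus_2
warehouse                                      
W1                 1       91                 3
W2                23       30                25
W3                14       62                16
W5                13       71                15
sort by lead_days_plus_2:
           lead_days  reorder  lead_days_plus_2
warehouse                                      
W1                 1       91                 3
W5                13       71                15
W3                14       62                16
W2                23       30                25
add column prod = t['lead_days_plus_2'] * t['reorder']:
           lead_days  reorder  lead_days_plus_2  prod
warehouse                                            
W1                 1       91                 3   273
W5                13       71                15  1065
W3                14       62                16   992
W2                23       30                25   750
add column prod_x2 = t['prod'] * 2:
           lead_days  reorder  lead_days_plus_2  prod  prod_x2
warehouse                                                     
W1                 1       91                 3   273      546
W5                13       71                15  1065     2130
W3                14       62                16   992     1984
W2                23       30                25   750     1500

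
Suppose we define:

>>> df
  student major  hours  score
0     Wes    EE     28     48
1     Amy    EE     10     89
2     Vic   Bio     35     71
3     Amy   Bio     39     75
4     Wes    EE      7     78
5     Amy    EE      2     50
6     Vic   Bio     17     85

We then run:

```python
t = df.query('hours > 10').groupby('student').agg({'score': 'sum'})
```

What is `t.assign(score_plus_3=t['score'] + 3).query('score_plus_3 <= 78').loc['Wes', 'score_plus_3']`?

51

filter rows where hours > 10:
  student major  hours  score
0     Wes    EE     28     48
2     Vic   Bio     35     71
3     Amy   Bio     39     75
6     Vic   Bio     17     85
group by student, sum of score:
         score
student       
Amy         75
Vic        156
Wes         48
add column score_plus_3 = t['score'] + 3:
         score  score_plus_3
student                     
Amy         75            78
Vic        156           159
Wes         48            51
filter rows where score_plus_3 <= 78:
         score  score_plus_3
student                     
Amy         75            78
Wes         48            51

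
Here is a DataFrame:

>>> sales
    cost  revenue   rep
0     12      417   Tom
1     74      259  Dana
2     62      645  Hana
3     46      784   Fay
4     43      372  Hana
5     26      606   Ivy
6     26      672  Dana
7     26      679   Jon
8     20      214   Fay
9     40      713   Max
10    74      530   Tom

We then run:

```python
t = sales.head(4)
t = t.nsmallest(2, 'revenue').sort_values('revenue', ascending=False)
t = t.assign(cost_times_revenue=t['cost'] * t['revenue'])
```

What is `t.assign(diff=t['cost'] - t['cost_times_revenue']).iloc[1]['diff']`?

-19092

take first 4 rows:
   cost  revenue   rep
0    12      417   Tom
1    74      259  Dana
2    62      645  Hana
3    46      784   Fay
take 2 rows with smallest revenue:
   cost  revenue   rep
1    74      259  Dana
0    12      417   Tom
sort by revenue descending:
   cost  revenue   rep
0    12      417   Tom
1    74      259  Dana
add column cost_times_revenue = t['cost'] * t['revenue']:
   cost  revenue   rep  cost_times_revenue
0    12      417   Tom                5004
1    74      259  Dana               19166
add column diff = t['cost'] - t['cost_times_revenue']:
   cost  revenue   rep  cost_times_revenue   diff
0    12      417   Tom                5004  -4992
1    74      259  Dana               19166 -19092
So iloc[1]['diff'] = -19092.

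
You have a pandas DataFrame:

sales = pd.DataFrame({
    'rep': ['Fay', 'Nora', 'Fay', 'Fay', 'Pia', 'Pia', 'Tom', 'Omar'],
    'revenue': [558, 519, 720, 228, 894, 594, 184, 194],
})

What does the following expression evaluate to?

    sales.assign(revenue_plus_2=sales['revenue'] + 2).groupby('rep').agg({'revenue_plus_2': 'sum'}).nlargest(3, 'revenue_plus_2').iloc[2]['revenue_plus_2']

add column revenue_plus_2 = sales['revenue'] + 2:
    rep  revenue  revenue_plus_2
0   Fay      558             560
1  Nora      519             521
2   Fay      720             722
3   Fay      228             230
4   Pia      894             896
5   Pia      594             596
6   Tom      184             186
7  Omar      194             196
group by rep, sum of revenue_plus_2:
      revenue_plus_2
rep                 
Fay             1512
Nora             521
Omar             196
Pia             1492
Tom              186
take 3 rows with largest revenue_plus_2:
      revenue_plus_2
rep                 
Fay             1512
Pia             1492
Nora             521
value at position 2, column 'revenue_plus_2' → 521

521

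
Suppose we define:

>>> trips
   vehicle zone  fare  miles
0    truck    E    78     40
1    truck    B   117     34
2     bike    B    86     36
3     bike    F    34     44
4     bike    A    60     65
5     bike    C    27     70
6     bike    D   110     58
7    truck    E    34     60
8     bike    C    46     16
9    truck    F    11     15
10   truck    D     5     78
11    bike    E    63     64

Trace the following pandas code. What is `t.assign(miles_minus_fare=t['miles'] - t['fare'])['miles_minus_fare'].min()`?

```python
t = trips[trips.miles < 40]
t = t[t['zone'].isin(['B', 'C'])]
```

filter rows where miles < 40:
  vehicle zone  fare  miles
1   truck    B   117     34
2    bike    B    86     36
8    bike    C    46     16
9   truck    F    11     15
filter rows where zone in ['B', 'C']:
  vehicle zone  fare  miles
1   truck    B   117     34
2    bike    B    86     36
8    bike    C    46     16
add column miles_minus_fare = t['miles'] - t['fare']:
  vehicle zone  fare  miles  miles_minus_fare
1   truck    B   117     34               -83
2    bike    B    86     36               -50
8    bike    C    46     16               -30
Then the min of column 'miles_minus_fare': -83

-83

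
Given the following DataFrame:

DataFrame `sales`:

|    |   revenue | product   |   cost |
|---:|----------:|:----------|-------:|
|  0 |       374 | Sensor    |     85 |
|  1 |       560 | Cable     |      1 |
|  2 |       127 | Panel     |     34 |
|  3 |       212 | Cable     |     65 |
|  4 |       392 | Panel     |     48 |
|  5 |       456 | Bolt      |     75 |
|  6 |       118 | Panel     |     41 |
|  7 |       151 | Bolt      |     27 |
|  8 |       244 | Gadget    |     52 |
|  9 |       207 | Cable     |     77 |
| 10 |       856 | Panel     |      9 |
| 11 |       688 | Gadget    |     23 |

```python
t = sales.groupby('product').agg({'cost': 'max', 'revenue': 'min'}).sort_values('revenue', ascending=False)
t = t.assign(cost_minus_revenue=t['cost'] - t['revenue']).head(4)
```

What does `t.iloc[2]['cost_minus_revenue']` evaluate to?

group by product: max(cost), min(revenue):
         cost  revenue
product               
Bolt       75      151
Cable      77      207
Gadget     52      244
Panel      48      118
Sensor     85      374
sort by revenue descending:
         cost  revenue
product               
Sensor     85      374
Gadget     52      244
Cable      77      207
Bolt       75      151
Panel      48      118
add column cost_minus_revenue = t['cost'] - t['revenue']:
         cost  revenue  cost_minus_revenue
product                                   
Sensor     85      374                -289
Gadget     52      244                -192
Cable      77      207                -130
Bolt       75      151                 -76
Panel      48      118                 -70
take first 4 rows:
         cost  revenue  cost_minus_revenue
product                                   
Sensor     85      374                -289
Gadget     52      244                -192
Cable      77      207                -130
Bolt       75      151                 -76
Taking the value at position 2, column 'cost_minus_revenue' gives -130.

-130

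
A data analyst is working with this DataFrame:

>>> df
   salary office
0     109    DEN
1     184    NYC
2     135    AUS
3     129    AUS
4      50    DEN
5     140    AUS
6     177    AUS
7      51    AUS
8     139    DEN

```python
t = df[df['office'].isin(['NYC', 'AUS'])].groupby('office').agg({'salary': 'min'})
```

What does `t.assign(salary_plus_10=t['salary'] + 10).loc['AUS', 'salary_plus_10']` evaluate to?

61

filter rows where office in ['NYC', 'AUS']:
   salary office
1     184    NYC
2     135    AUS
3     129    AUS
5     140    AUS
6     177    AUS
7      51    AUS
group by office, min of salary:
        salary
office        
AUS         51
NYC        184
add column salary_plus_10 = t['salary'] + 10:
        salary  salary_plus_10
office                        
AUS         51              61
NYC        184             194
Taking the value at row 'AUS', column 'salary_plus_10' gives 61.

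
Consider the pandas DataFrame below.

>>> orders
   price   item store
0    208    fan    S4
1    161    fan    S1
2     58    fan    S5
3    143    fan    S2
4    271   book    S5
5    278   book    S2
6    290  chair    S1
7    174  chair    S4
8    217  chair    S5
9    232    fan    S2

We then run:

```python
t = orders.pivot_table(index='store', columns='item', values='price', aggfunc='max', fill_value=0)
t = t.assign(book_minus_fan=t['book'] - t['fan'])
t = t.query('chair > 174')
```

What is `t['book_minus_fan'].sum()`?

pivot: rows=store, cols=item, max(price):
item   book  chair  fan
store                  
S1        0    290  161
S2      278      0  232
S4        0    174  208
S5      271    217   58
add column book_minus_fan = t['book'] - t['fan']:
item   book  chair  fan  book_minus_fan
store                                  
S1        0    290  161            -161
S2      278      0  232              46
S4        0    174  208            -208
S5      271    217   58             213
filter rows where chair > 174:
item   book  chair  fan  book_minus_fan
store                                  
S1        0    290  161            -161
S5      271    217   58             213

52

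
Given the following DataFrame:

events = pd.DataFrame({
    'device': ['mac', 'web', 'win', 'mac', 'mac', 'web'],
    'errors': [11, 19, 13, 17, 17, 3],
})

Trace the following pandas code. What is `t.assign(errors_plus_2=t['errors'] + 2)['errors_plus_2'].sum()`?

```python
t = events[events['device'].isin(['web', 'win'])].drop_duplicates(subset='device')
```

36

filter rows where device in ['web', 'win']:
  device  errors
1    web      19
2    win      13
5    web       3
drop duplicate device (keep=first):
  device  errors
1    web      19
2    win      13
add column errors_plus_2 = t['errors'] + 2:
  device  errors  errors_plus_2
1    web      19             21
2    win      13             15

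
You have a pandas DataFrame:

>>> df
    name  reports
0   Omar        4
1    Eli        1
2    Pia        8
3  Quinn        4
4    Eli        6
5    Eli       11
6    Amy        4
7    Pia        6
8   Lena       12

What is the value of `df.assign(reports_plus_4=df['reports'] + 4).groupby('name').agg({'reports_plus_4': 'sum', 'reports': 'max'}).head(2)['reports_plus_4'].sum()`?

add column reports_plus_4 = df['reports'] + 4:
    name  reports  reports_plus_4
0   Omar        4               8
1    Eli        1               5
2    Pia        8              12
3  Quinn        4               8
4    Eli        6              10
5    Eli       11              15
6    Amy        4               8
7    Pia        6              10
8   Lena       12              16
group by name: sum(reports_plus_4), max(reports):
       reports_plus_4  reports
name                          
Amy                 8        4
Eli                30       11
Lena               16       12
Omar                8        4
Pia                22        8
Quinn               8        4
take first 2 rows:
      reports_plus_4  reports
name                         
Amy                8        4
Eli               30       11
Hence 38.

38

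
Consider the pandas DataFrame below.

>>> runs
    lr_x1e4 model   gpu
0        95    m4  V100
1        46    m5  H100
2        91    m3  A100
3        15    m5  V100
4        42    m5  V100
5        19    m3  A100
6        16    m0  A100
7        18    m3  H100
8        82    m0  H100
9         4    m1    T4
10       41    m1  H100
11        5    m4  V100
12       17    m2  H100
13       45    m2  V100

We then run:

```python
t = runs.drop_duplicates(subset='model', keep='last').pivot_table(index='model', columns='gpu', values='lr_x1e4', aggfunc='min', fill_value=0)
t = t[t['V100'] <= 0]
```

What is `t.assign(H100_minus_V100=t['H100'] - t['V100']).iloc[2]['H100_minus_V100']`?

drop duplicate model (keep=last):
    lr_x1e4 model   gpu
4        42    m5  V100
7        18    m3  H100
8        82    m0  H100
10       41    m1  H100
11        5    m4  V100
13       45    m2  V100
pivot: rows=model, cols=gpu, min(lr_x1e4):
gpu    H100  V100
model            
m0       82     0
m1       41     0
m2        0    45
m3       18     0
m4        0     5
m5        0    42
filter rows where V100 <= 0:
gpu    H100  V100
model            
m0       82     0
m1       41     0
m3       18     0
add column H100_minus_V100 = t['H100'] - t['V100']:
gpu    H100  V100  H100_minus_V100
model                             
m0       82     0               82
m1       41     0               41
m3       18     0               18
Reading off the value at position 2, column 'H100_minus_V100', we get 18.

18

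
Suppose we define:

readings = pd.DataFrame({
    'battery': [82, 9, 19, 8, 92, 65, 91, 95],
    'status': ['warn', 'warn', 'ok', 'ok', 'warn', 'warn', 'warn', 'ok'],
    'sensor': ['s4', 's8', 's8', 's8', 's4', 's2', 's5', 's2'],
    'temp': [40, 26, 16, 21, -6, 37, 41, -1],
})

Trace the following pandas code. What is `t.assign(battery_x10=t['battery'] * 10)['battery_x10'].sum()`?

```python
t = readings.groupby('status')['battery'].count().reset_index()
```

group by status, count of battery:
status
ok      3
warn    5
Name: battery, dtype: int64
reset_index():
  status  battery
0     ok        3
1   warn        5
add column battery_x10 = t['battery'] * 10:
  status  battery  battery_x10
0     ok        3           30
1   warn        5           50

80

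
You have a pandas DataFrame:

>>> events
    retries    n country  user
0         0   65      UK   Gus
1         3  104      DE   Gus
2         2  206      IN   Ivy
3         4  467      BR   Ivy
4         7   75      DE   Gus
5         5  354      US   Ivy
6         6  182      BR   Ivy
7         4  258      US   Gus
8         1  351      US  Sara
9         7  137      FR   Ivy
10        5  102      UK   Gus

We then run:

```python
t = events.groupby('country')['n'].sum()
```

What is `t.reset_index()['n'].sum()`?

2301

group by country, sum of n:
country
BR    649
DE    179
FR    137
IN    206
UK    167
US    963
Name: n, dtype: int64
reset_index():
  country    n
0      BR  649
1      DE  179
2      FR  137
3      IN  206
4      UK  167
5      US  963
The sum of column 'n' is 2301.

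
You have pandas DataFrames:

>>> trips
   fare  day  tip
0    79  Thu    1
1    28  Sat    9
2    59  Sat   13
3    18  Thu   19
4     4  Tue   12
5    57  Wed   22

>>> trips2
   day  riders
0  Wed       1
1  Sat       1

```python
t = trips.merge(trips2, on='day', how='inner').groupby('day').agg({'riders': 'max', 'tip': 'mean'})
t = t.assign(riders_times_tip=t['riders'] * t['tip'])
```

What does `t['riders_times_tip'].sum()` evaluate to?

merge on 'day' (how='inner') → 3 rows:
   fare  day  tip  riders
0    28  Sat    9       1
1    59  Sat   13       1
2    57  Wed   22       1
group by day: max(riders), mean(tip):
     riders   tip
day              
Sat       1  11.0
Wed       1  22.0
add column riders_times_tip = t['riders'] * t['tip']:
     riders   tip  riders_times_tip
day                                
Sat       1  11.0              11.0
Wed       1  22.0              22.0

33.0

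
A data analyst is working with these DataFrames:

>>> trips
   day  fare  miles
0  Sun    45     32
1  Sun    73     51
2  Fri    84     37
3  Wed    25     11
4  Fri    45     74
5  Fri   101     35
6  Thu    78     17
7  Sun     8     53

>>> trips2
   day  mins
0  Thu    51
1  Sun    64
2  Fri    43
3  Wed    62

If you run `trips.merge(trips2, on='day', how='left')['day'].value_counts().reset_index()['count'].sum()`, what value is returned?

merge on 'day' (how='left') → 8 rows:
   day  fare  miles  mins
0  Sun    45     32    64
1  Sun    73     51    64
2  Fri    84     37    43
3  Wed    25     11    62
4  Fri    45     74    43
5  Fri   101     35    43
6  Thu    78     17    51
7  Sun     8     53    64
value_counts of day:
day
Sun    3
Fri    3
Wed    1
Thu    1
Name: count, dtype: int64
reset_index():
   day  count
0  Sun      3
1  Fri      3
2  Wed      1
3  Thu      1

8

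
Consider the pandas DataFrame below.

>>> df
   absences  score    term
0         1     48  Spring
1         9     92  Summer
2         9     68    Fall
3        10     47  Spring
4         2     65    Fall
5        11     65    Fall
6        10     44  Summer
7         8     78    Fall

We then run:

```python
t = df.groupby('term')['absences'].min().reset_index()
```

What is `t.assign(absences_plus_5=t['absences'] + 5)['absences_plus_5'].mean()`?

9.0

group by term, min of absences:
term
Fall      2
Spring    1
Summer    9
Name: absences, dtype: int64
reset_index():
     term  absences
0    Fall         2
1  Spring         1
2  Summer         9
add column absences_plus_5 = t['absences'] + 5:
     term  absences  absences_plus_5
0    Fall         2                7
1  Spring         1                6
2  Summer         9               14
mean of column 'absences_plus_5' → 9.0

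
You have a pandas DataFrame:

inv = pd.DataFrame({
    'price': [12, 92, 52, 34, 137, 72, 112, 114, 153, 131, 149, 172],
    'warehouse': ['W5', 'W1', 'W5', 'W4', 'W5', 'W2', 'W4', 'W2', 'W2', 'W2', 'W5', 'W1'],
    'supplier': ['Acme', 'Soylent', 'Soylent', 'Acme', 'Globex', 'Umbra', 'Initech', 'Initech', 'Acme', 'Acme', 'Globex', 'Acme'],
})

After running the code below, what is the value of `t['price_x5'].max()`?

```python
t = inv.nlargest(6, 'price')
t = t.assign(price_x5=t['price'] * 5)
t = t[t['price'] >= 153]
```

take 6 rows with largest price:
    price warehouse supplier
11    172        W1     Acme
8     153        W2     Acme
10    149        W5   Globex
4     137        W5   Globex
9     131        W2     Acme
7     114        W2  Initech
add column price_x5 = t['price'] * 5:
    price warehouse supplier  price_x5
11    172        W1     Acme       860
8     153        W2     Acme       765
10    149        W5   Globex       745
4     137        W5   Globex       685
9     131        W2     Acme       655
7     114        W2  Initech       570
filter rows where price >= 153:
    price warehouse supplier  price_x5
11    172        W1     Acme       860
8     153        W2     Acme       765
The max of column 'price_x5' is 860.

860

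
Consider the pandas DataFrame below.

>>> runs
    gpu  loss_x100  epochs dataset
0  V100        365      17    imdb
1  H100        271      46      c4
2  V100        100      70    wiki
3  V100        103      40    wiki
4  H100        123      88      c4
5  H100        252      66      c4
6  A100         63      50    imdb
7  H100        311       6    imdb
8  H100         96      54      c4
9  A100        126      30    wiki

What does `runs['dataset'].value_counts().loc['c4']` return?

4

value_counts of dataset:
dataset
c4      4
imdb    3
wiki    3
Name: count, dtype: int64
The value at index 'c4' is 4.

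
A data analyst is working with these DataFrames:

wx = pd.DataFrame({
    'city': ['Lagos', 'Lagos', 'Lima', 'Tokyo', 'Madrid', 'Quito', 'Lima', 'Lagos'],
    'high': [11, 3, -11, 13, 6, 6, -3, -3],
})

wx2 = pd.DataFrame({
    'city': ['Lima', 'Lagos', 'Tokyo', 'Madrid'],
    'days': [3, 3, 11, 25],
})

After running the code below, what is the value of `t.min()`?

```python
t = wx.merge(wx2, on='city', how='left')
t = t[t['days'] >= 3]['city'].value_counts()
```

merge on 'city' (how='left') → 8 rows:
     city  high  days
0   Lagos    11   3.0
1   Lagos     3   3.0
2    Lima   -11   3.0
3   Tokyo    13  11.0
4  Madrid     6  25.0
5   Quito     6   NaN
6    Lima    -3   3.0
7   Lagos    -3   3.0
filter rows where days >= 3:
     city  high  days
0   Lagos    11   3.0
1   Lagos     3   3.0
2    Lima   -11   3.0
3   Tokyo    13  11.0
4  Madrid     6  25.0
6    Lima    -3   3.0
7   Lagos    -3   3.0
value_counts of city:
city
Lagos     3
Lima      2
Tokyo     1
Madrid    1
Name: count, dtype: int64
The min of the resulting series is 1.

1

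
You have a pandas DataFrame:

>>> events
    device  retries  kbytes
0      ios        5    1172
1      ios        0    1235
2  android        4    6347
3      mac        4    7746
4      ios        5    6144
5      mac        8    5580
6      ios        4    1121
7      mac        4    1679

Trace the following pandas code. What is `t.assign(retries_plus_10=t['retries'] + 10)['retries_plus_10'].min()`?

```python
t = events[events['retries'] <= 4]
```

filter rows where retries <= 4:
    device  retries  kbytes
1      ios        0    1235
2  android        4    6347
3      mac        4    7746
6      ios        4    1121
7      mac        4    1679
add column retries_plus_10 = t['retries'] + 10:
    device  retries  kbytes  retries_plus_10
1      ios        0    1235               10
2  android        4    6347               14
3      mac        4    7746               14
6      ios        4    1121               14
7      mac        4    1679               14
Hence 10.

10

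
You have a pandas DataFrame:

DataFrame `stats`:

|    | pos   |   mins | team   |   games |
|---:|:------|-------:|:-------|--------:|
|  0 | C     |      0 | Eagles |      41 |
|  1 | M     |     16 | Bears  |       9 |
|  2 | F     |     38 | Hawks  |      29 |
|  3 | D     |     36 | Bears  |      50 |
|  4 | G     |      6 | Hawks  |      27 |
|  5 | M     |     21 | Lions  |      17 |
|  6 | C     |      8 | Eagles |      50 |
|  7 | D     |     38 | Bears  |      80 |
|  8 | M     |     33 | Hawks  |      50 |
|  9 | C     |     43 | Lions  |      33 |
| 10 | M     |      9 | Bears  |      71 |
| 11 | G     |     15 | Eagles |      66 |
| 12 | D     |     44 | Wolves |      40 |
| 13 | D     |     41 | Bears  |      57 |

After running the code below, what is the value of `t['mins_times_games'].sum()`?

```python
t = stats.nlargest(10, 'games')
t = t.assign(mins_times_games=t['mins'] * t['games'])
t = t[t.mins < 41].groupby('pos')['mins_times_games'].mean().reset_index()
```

4754.5

take 10 rows with largest games:
   pos  mins    team  games
7    D    38   Bears     80
10   M     9   Bears     71
11   G    15  Eagles     66
13   D    41   Bears     57
3    D    36   Bears     50
6    C     8  Eagles     50
8    M    33   Hawks     50
0    C     0  Eagles     41
12   D    44  Wolves     40
9    C    43   Lions     33
add column mins_times_games = t['mins'] * t['games']:
   pos  mins    team  games  mins_times_games
7    D    38   Bears     80              3040
10   M     9   Bears     71               639
11   G    15  Eagles     66               990
13   D    41   Bears     57              2337
3    D    36   Bears     50              1800
6    C     8  Eagles     50               400
8    M    33   Hawks     50              1650
0    C     0  Eagles     41                 0
12   D    44  Wolves     40              1760
9    C    43   Lions     33              1419
filter rows where mins < 41:
   pos  mins    team  games  mins_times_games
7    D    38   Bears     80              3040
10   M     9   Bears     71               639
11   G    15  Eagles     66               990
3    D    36   Bears     50              1800
6    C     8  Eagles     50               400
8    M    33   Hawks     50              1650
0    C     0  Eagles     41                 0
group by pos, mean of mins_times_games:
pos
C     200.0
D    2420.0
G     990.0
M    1144.5
Name: mins_times_games, dtype: float64
reset_index():
  pos  mins_times_games
0   C             200.0
1   D            2420.0
2   G             990.0
3   M            1144.5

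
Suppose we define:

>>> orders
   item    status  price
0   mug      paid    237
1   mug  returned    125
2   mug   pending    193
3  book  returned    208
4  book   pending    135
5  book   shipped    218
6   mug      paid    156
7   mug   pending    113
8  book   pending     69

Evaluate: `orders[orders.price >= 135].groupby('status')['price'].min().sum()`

filter rows where price >= 135:
   item    status  price
0   mug      paid    237
2   mug   pending    193
3  book  returned    208
4  book   pending    135
5  book   shipped    218
6   mug      paid    156
group by status, min of price:
status
paid        156
pending     135
returned    208
shipped     218
Name: price, dtype: int64

717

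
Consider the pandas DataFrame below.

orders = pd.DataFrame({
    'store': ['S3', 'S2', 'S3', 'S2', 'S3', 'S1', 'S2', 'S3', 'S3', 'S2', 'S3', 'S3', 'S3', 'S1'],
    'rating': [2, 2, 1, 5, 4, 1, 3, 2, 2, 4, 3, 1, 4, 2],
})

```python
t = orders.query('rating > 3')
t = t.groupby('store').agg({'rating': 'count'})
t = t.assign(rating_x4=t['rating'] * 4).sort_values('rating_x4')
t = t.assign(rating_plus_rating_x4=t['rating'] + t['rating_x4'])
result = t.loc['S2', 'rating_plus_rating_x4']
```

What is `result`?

10

filter rows where rating > 3:
   store  rating
3     S2       5
4     S3       4
9     S2       4
12    S3       4
group by store, count of rating:
       rating
store        
S2          2
S3          2
add column rating_x4 = t['rating'] * 4:
       rating  rating_x4
store                   
S2          2          8
S3          2          8
sort by rating_x4:
       rating  rating_x4
store                   
S2          2          8
S3          2          8
add column rating_plus_rating_x4 = t['rating'] + t['rating_x4']:
       rating  rating_x4  rating_plus_rating_x4
store                                          
S2          2          8                     10
S3          2          8                     10
value at row 'S2', column 'rating_plus_rating_x4' → 10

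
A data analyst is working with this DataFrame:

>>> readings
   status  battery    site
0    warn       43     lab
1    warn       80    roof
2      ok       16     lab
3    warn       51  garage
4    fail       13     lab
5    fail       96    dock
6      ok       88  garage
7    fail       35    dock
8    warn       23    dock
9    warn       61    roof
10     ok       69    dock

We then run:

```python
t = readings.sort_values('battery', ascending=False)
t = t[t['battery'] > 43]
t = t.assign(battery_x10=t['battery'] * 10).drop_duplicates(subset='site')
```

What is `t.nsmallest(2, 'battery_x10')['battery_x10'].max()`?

880

sort by battery descending:
   status  battery    site
5    fail       96    dock
6      ok       88  garage
1    warn       80    roof
10     ok       69    dock
9    warn       61    roof
3    warn       51  garage
0    warn       43     lab
7    fail       35    dock
8    warn       23    dock
2      ok       16     lab
4    fail       13     lab
filter rows where battery > 43:
   status  battery    site
5    fail       96    dock
6      ok       88  garage
1    warn       80    roof
10     ok       69    dock
9    warn       61    roof
3    warn       51  garage
add column battery_x10 = t['battery'] * 10:
   status  battery    site  battery_x10
5    fail       96    dock          960
6      ok       88  garage          880
1    warn       80    roof          800
10     ok       69    dock          690
9    warn       61    roof          610
3    warn       51  garage          510
drop duplicate site (keep=first):
  status  battery    site  battery_x10
5   fail       96    dock          960
6     ok       88  garage          880
1   warn       80    roof          800
take 2 rows with smallest battery_x10:
  status  battery    site  battery_x10
1   warn       80    roof          800
6     ok       88  garage          880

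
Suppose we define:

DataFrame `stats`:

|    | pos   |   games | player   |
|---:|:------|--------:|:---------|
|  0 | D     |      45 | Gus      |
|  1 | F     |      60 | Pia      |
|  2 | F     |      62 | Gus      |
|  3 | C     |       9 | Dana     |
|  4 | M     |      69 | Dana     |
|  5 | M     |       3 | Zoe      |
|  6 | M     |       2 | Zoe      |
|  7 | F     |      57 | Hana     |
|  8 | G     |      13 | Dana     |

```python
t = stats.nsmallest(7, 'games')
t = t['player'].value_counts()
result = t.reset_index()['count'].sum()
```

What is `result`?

7

take 7 rows with smallest games:
  pos  games player
6   M      2    Zoe
5   M      3    Zoe
3   C      9   Dana
8   G     13   Dana
0   D     45    Gus
7   F     57   Hana
1   F     60    Pia
value_counts of player:
player
Zoe     2
Dana    2
Gus     1
Hana    1
Pia     1
Name: count, dtype: int64
reset_index():
  player  count
0    Zoe      2
1   Dana      2
2    Gus      1
3   Hana      1
4    Pia      1
sum of column 'count' → 7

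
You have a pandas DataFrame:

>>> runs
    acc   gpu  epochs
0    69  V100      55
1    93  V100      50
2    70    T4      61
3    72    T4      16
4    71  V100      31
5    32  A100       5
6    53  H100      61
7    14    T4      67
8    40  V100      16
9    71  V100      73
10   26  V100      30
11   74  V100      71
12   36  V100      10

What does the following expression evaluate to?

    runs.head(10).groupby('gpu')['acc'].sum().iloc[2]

156

take first 10 rows:
   acc   gpu  epochs
0   69  V100      55
1   93  V100      50
2   70    T4      61
3   72    T4      16
4   71  V100      31
5   32  A100       5
6   53  H100      61
7   14    T4      67
8   40  V100      16
9   71  V100      73
group by gpu, sum of acc:
gpu
A100     32
H100     53
T4      156
V100    344
Name: acc, dtype: int64
Reading off the value at position 2, we get 156.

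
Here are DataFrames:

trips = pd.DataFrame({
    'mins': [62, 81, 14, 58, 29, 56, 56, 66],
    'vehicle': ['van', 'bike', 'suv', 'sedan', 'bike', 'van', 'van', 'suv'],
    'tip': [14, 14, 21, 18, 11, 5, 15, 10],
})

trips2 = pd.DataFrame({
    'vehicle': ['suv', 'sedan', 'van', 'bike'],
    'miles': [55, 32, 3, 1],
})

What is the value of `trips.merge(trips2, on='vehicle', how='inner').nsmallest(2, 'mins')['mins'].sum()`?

merge on 'vehicle' (how='inner') → 8 rows:
   mins vehicle  tip  miles
0    62     van   14      3
1    81    bike   14      1
2    14     suv   21     55
3    58   sedan   18     32
4    29    bike   11      1
5    56     van    5      3
6    56     van   15      3
7    66     suv   10     55
take 2 rows with smallest mins:
   mins vehicle  tip  miles
2    14     suv   21     55
4    29    bike   11      1

43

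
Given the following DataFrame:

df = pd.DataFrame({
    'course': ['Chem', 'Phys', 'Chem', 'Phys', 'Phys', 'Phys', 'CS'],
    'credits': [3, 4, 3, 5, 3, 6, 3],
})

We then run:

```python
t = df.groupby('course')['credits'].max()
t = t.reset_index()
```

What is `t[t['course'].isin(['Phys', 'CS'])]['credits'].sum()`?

9

group by course, max of credits:
course
CS      3
Chem    3
Phys    6
Name: credits, dtype: int64
reset_index():
  course  credits
0     CS        3
1   Chem        3
2   Phys        6
filter rows where course in ['Phys', 'CS']:
  course  credits
0     CS        3
2   Phys        6
The sum of column 'credits' is 9.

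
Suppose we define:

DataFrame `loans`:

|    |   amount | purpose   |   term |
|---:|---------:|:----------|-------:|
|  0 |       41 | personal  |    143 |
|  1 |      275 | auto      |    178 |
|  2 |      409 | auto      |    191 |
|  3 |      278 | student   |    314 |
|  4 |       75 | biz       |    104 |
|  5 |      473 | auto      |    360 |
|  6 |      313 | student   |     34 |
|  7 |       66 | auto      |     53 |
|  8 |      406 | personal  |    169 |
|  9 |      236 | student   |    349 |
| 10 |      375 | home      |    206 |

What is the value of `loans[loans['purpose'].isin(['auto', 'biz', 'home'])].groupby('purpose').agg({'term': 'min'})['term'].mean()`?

filter rows where purpose in ['auto', 'biz', 'home']:
    amount purpose  term
1      275    auto   178
2      409    auto   191
4       75     biz   104
5      473    auto   360
7       66    auto    53
10     375    home   206
group by purpose, min of term:
         term
purpose      
auto       53
biz       104
home      206
Taking the mean of column 'term' gives 121.0.

121.0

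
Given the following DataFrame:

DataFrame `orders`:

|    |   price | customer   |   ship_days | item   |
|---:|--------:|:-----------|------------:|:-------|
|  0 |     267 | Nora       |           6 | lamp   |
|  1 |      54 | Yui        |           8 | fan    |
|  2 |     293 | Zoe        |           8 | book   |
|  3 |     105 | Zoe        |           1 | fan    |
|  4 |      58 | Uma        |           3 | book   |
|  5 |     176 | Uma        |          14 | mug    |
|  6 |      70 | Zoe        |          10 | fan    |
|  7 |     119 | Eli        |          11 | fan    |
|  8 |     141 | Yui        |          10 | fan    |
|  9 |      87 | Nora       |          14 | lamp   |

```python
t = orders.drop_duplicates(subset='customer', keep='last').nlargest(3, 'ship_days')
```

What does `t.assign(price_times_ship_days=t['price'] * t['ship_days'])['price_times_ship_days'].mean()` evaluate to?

drop duplicate customer (keep=last):
   price customer  ship_days  item
5    176      Uma         14   mug
6     70      Zoe         10   fan
7    119      Eli         11   fan
8    141      Yui         10   fan
9     87     Nora         14  lamp
take 3 rows with largest ship_days:
   price customer  ship_days  item
5    176      Uma         14   mug
9     87     Nora         14  lamp
7    119      Eli         11   fan
add column price_times_ship_days = t['price'] * t['ship_days']:
   price customer  ship_days  item  price_times_ship_days
5    176      Uma         14   mug                   2464
9     87     Nora         14  lamp                   1218
7    119      Eli         11   fan                   1309
Then the mean of column 'price_times_ship_days': 1663.66666667

1663.66666667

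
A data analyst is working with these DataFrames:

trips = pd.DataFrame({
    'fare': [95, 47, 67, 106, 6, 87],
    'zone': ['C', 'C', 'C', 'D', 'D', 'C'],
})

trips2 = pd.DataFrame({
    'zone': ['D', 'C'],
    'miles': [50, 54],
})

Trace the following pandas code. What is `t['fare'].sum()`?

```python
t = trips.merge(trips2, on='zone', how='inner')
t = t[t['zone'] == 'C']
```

296

merge on 'zone' (how='inner') → 6 rows:
   fare zone  miles
0    95    C     54
1    47    C     54
2    67    C     54
3   106    D     50
4     6    D     50
5    87    C     54
filter rows where zone == 'C':
   fare zone  miles
0    95    C     54
1    47    C     54
2    67    C     54
5    87    C     54
sum of column 'fare' → 296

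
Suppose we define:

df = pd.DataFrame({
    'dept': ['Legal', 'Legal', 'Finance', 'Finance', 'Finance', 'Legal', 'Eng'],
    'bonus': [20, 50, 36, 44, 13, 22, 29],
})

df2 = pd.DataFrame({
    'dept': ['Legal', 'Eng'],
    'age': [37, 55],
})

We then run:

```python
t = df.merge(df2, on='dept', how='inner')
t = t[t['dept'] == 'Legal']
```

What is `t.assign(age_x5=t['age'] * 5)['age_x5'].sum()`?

555

merge on 'dept' (how='inner') → 4 rows:
    dept  bonus  age
0  Legal     20   37
1  Legal     50   37
2  Legal     22   37
3    Eng     29   55
filter rows where dept == 'Legal':
    dept  bonus  age
0  Legal     20   37
1  Legal     50   37
2  Legal     22   37
add column age_x5 = t['age'] * 5:
    dept  bonus  age  age_x5
0  Legal     20   37     185
1  Legal     50   37     185
2  Legal     22   37     185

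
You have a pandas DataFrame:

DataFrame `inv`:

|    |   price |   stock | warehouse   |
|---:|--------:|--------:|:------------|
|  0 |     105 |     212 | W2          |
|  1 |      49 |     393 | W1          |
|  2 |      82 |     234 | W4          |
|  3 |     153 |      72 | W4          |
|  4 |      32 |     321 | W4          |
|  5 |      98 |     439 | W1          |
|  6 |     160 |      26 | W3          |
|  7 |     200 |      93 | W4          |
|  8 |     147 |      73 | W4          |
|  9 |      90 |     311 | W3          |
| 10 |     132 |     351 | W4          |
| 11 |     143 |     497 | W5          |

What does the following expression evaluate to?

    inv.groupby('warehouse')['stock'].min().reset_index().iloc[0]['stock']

393

group by warehouse, min of stock:
warehouse
W1    393
W2    212
W3     26
W4     72
W5    497
Name: stock, dtype: int64
reset_index():
  warehouse  stock
0        W1    393
1        W2    212
2        W3     26
3        W4     72
4        W5    497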